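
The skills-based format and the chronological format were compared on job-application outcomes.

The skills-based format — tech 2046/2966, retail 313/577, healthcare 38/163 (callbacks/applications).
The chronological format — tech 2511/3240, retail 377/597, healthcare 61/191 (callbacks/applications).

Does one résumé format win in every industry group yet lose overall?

No

Tech: the skills-based format 2046/2966 = 69.0%, the chronological format 2511/3240 = 77.5% → the chronological format
Retail: the skills-based format 313/577 = 54.2%, the chronological format 377/597 = 63.1% → the chronological format
Healthcare: the skills-based format 38/163 = 23.3%, the chronological format 61/191 = 31.9% → the chronological format
Overall: the skills-based format 2397/3706 = 64.7%, the chronological format 2949/4028 = 73.2% → the chronological format
The chronological format wins overall and in every industry group — no reversal.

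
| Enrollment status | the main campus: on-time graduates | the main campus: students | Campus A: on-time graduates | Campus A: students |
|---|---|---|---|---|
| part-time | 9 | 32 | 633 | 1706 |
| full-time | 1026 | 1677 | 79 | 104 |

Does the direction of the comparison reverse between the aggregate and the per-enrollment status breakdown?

Part-time: the main campus 9/32 = 28.1%, Campus A 633/1706 = 37.1% → Campus A
Full-time: the main campus 1026/1677 = 61.2%, Campus A 79/104 = 76.0% → Campus A
Overall: the main campus 1035/1709 = 60.6%, Campus A 712/1810 = 39.3% → the main campus
Campus A wins each enrollment group but the main campus wins overall — the comparison reverses. Campus A's students skew toward part-time, which has a lower base rate.

Yes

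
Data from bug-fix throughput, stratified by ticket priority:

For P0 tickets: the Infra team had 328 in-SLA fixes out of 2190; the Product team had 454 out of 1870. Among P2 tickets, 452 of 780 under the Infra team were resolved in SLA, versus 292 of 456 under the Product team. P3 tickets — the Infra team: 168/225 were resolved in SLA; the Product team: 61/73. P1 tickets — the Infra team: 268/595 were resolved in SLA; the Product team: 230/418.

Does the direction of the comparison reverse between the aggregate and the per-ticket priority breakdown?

No

P0: the Infra team 328/2190 = 15.0%, the Product team 454/1870 = 24.3% → the Product team
P2: the Infra team 452/780 = 57.9%, the Product team 292/456 = 64.0% → the Product team
P3: the Infra team 168/225 = 74.7%, the Product team 61/73 = 83.6% → the Product team
P1: the Infra team 268/595 = 45.0%, the Product team 230/418 = 55.0% → the Product team
Overall: the Infra team 1216/3790 = 32.1%, the Product team 1037/2817 = 36.8% → the Product team
The Product team wins overall and in every ticket group — no reversal.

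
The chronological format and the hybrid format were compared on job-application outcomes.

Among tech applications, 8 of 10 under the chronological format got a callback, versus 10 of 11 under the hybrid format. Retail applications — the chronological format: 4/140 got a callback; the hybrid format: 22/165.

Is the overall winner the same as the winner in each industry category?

Yes

Tech: the chronological format 8/10 = 80.0%, the hybrid format 10/11 = 90.9% → the hybrid format
Retail: the chronological format 4/140 = 2.9%, the hybrid format 22/165 = 13.3% → the hybrid format
Overall: the chronological format 12/150 = 8.0%, the hybrid format 32/176 = 18.2% → the hybrid format
The hybrid format wins overall and in every industry group — no reversal.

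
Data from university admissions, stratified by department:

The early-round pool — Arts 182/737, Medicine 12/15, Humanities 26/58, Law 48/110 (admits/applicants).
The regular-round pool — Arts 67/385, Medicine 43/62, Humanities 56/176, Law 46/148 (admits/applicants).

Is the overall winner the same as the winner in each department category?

Yes

Arts: the early-round pool 182/737 = 24.7%, the regular-round pool 67/385 = 17.4% → the early-round pool
Medicine: the early-round pool 12/15 = 80.0%, the regular-round pool 43/62 = 69.4% → the early-round pool
Humanities: the early-round pool 26/58 = 44.8%, the regular-round pool 56/176 = 31.8% → the early-round pool
Law: the early-round pool 48/110 = 43.6%, the regular-round pool 46/148 = 31.1% → the early-round pool
Overall: the early-round pool 268/920 = 29.1%, the regular-round pool 212/771 = 27.5% → the early-round pool
The early-round pool wins overall and in every department group — no reversal.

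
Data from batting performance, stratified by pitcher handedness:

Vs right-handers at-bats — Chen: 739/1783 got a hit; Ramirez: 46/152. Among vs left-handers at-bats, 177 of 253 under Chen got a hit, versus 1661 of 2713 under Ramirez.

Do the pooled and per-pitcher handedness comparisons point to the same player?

No

Vs right-handers: Chen 739/1783 = 41.4%, Ramirez 46/152 = 30.3% → Chen
Vs left-handers: Chen 177/253 = 70.0%, Ramirez 1661/2713 = 61.2% → Chen
Overall: Chen 916/2036 = 45.0%, Ramirez 1707/2865 = 59.6% → Ramirez
Chen wins each pitcher group but Ramirez wins overall — the comparison reverses. Chen's at-bats skew toward vs right-handers, which has a lower base rate.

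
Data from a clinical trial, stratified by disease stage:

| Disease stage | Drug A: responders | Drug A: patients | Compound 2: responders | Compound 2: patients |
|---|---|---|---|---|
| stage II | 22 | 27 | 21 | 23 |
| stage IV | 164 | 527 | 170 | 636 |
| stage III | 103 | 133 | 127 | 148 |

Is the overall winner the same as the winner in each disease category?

No

Stage II: Drug A 22/27 = 81.5%, Compound 2 21/23 = 91.3% → Compound 2
Stage IV: Drug A 164/527 = 31.1%, Compound 2 170/636 = 26.7% → Drug A
Stage III: Drug A 103/133 = 77.4%, Compound 2 127/148 = 85.8% → Compound 2
Overall: Drug A 289/687 = 42.1%, Compound 2 318/807 = 39.4% → Drug A
Neither sweeps: Drug A wins 1 of 3 groups, Compound 2 wins 2. Drug A wins overall but not every group — no Simpson reversal.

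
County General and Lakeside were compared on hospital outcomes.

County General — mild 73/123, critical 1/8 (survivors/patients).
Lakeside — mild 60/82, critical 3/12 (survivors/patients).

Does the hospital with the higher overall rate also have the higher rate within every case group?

Yes

Mild: County General 73/123 = 59.3%, Lakeside 60/82 = 73.2% → Lakeside
Critical: County General 1/8 = 12.5%, Lakeside 3/12 = 25.0% → Lakeside
Overall: County General 74/131 = 56.5%, Lakeside 63/94 = 67.0% → Lakeside
Lakeside wins overall and in every case group — no reversal.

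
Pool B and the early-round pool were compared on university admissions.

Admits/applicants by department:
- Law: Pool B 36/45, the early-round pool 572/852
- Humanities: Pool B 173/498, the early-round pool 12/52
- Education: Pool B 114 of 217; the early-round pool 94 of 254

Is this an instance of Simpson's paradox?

Yes

Law: Pool B 36/45 = 80.0%, the early-round pool 572/852 = 67.1% → Pool B
Humanities: Pool B 173/498 = 34.7%, the early-round pool 12/52 = 23.1% → Pool B
Education: Pool B 114/217 = 52.5%, the early-round pool 94/254 = 37.0% → Pool B
Overall: Pool B 323/760 = 42.5%, the early-round pool 678/1158 = 58.5% → the early-round pool
Pool B wins each department group but the early-round pool wins overall — the comparison reverses. Pool B's applicants skew toward Humanities, which has a lower base rate.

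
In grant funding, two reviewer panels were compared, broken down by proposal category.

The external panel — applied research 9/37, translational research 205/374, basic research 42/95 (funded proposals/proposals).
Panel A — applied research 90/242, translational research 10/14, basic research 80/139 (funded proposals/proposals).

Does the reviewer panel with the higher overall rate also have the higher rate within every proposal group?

Applied research: the external panel 9/37 = 24.3%, Panel A 90/242 = 37.2% → Panel A
Translational research: the external panel 205/374 = 54.8%, Panel A 10/14 = 71.4% → Panel A
Basic research: the external panel 42/95 = 44.2%, Panel A 80/139 = 57.6% → Panel A
Overall: the external panel 256/506 = 50.6%, Panel A 180/395 = 45.6% → the external panel
Panel A wins each proposal group but the external panel wins overall — the comparison reverses. Panel A's proposals skew toward applied research, which has a lower base rate.

No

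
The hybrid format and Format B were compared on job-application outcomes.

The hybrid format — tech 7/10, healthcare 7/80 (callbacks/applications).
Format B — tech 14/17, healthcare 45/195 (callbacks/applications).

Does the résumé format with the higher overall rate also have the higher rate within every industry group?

Yes

Tech: the hybrid format 7/10 = 70.0%, Format B 14/17 = 82.4% → Format B
Healthcare: the hybrid format 7/80 = 8.8%, Format B 45/195 = 23.1% → Format B
Overall: the hybrid format 14/90 = 15.6%, Format B 59/212 = 27.8% → Format B
Format B wins overall and in every industry group — no reversal.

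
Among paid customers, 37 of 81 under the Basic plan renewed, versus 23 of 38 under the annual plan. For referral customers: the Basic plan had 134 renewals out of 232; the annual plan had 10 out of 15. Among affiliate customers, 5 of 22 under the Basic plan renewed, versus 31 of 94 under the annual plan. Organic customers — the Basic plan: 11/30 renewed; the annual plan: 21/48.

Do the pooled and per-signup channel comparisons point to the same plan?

No

Paid: the Basic plan 37/81 = 45.7%, the annual plan 23/38 = 60.5% → the annual plan
Referral: the Basic plan 134/232 = 57.8%, the annual plan 10/15 = 66.7% → the annual plan
Affiliate: the Basic plan 5/22 = 22.7%, the annual plan 31/94 = 33.0% → the annual plan
Organic: the Basic plan 11/30 = 36.7%, the annual plan 21/48 = 43.8% → the annual plan
Overall: the Basic plan 187/365 = 51.2%, the annual plan 85/195 = 43.6% → the Basic plan
The annual plan wins each signup group but the Basic plan wins overall — the comparison reverses. The annual plan's customers skew toward affiliate, which has a lower base rate.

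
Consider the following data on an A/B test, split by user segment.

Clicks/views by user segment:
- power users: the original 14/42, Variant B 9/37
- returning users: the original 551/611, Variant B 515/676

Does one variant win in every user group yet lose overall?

Power users: the original 14/42 = 33.3%, Variant B 9/37 = 24.3% → the original
Returning users: the original 551/611 = 90.2%, Variant B 515/676 = 76.2% → the original
Overall: the original 565/653 = 86.5%, Variant B 524/713 = 73.5% → the original
The original wins overall and in every user group — no reversal.

No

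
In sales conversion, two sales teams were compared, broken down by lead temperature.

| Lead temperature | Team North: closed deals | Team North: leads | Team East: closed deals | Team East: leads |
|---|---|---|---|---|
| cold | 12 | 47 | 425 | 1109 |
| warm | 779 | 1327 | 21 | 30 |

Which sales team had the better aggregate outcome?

Cold: Team North 12/47 = 25.5%, Team East 425/1109 = 38.3% → Team East
Warm: Team North 779/1327 = 58.7%, Team East 21/30 = 70.0% → Team East
Overall: Team North 791/1374 = 57.6%, Team East 446/1139 = 39.2% → Team North
(Team East wins every lead group but Team North wins overall — Team East's leads skew toward the low-rate cold group.)

Team North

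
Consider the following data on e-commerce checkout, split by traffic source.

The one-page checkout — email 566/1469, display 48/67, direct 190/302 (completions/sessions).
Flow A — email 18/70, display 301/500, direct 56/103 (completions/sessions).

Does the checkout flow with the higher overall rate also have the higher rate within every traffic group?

No

Email: the one-page checkout 566/1469 = 38.5%, Flow A 18/70 = 25.7% → the one-page checkout
Display: the one-page checkout 48/67 = 71.6%, Flow A 301/500 = 60.2% → the one-page checkout
Direct: the one-page checkout 190/302 = 62.9%, Flow A 56/103 = 54.4% → the one-page checkout
Overall: the one-page checkout 804/1838 = 43.7%, Flow A 375/673 = 55.7% → Flow A
The one-page checkout wins each traffic group but Flow A wins overall — the comparison reverses. The one-page checkout's sessions skew toward email, which has a lower base rate.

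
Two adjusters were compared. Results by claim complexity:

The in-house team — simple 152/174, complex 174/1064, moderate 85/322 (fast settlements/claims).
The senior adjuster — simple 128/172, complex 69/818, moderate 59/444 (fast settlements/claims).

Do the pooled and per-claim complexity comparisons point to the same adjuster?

Simple: the in-house team 152/174 = 87.4%, the senior adjuster 128/172 = 74.4% → the in-house team
Complex: the in-house team 174/1064 = 16.4%, the senior adjuster 69/818 = 8.4% → the in-house team
Moderate: the in-house team 85/322 = 26.4%, the senior adjuster 59/444 = 13.3% → the in-house team
Overall: the in-house team 411/1560 = 26.3%, the senior adjuster 256/1434 = 17.9% → the in-house team
The in-house team wins overall and in every claim group — no reversal.

Yes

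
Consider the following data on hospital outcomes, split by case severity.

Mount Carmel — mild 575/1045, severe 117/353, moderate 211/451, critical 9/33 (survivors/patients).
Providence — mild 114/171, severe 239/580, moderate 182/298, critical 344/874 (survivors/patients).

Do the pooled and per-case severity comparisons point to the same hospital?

Mild: Mount Carmel 575/1045 = 55.0%, Providence 114/171 = 66.7% → Providence
Severe: Mount Carmel 117/353 = 33.1%, Providence 239/580 = 41.2% → Providence
Moderate: Mount Carmel 211/451 = 46.8%, Providence 182/298 = 61.1% → Providence
Critical: Mount Carmel 9/33 = 27.3%, Providence 344/874 = 39.4% → Providence
Overall: Mount Carmel 912/1882 = 48.5%, Providence 879/1923 = 45.7% → Mount Carmel
Providence wins each case group but Mount Carmel wins overall — the comparison reverses. Providence's patients skew toward critical, which has a lower base rate.

No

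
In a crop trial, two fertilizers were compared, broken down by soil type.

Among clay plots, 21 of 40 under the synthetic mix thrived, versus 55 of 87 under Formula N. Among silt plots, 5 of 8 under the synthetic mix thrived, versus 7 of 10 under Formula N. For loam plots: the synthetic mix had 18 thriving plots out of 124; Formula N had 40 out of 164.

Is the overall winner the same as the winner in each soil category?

Clay: the synthetic mix 21/40 = 52.5%, Formula N 55/87 = 63.2% → Formula N
Silt: the synthetic mix 5/8 = 62.5%, Formula N 7/10 = 70.0% → Formula N
Loam: the synthetic mix 18/124 = 14.5%, Formula N 40/164 = 24.4% → Formula N
Overall: the synthetic mix 44/172 = 25.6%, Formula N 102/261 = 39.1% → Formula N
Formula N wins overall and in every soil group — no reversal.

Yes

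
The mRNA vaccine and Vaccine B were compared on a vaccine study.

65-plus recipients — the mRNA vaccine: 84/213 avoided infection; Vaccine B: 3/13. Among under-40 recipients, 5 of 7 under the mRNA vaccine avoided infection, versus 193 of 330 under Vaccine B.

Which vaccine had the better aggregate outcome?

65-plus: the mRNA vaccine 84/213 = 39.4%, Vaccine B 3/13 = 23.1% → the mRNA vaccine
Under-40: the mRNA vaccine 5/7 = 71.4%, Vaccine B 193/330 = 58.5% → the mRNA vaccine
Overall: the mRNA vaccine 89/220 = 40.5%, Vaccine B 196/343 = 57.1% → Vaccine B
(The mRNA vaccine wins every age group but Vaccine B wins overall — the mRNA vaccine's recipients skew toward the low-rate 65-plus group.)

Vaccine B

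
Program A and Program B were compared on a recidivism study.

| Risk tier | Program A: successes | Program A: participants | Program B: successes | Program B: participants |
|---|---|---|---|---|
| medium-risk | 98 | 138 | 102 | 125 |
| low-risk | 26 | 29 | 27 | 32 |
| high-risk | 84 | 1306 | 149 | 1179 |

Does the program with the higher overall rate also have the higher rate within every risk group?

No

Medium-risk: Program A 98/138 = 71.0%, Program B 102/125 = 81.6% → Program B
Low-risk: Program A 26/29 = 89.7%, Program B 27/32 = 84.4% → Program A
High-risk: Program A 84/1306 = 6.4%, Program B 149/1179 = 12.6% → Program B
Overall: Program A 208/1473 = 14.1%, Program B 278/1336 = 20.8% → Program B
Neither sweeps: Program A wins 1 of 3 groups, Program B wins 2. Program B wins overall but not every group — no Simpson reversal.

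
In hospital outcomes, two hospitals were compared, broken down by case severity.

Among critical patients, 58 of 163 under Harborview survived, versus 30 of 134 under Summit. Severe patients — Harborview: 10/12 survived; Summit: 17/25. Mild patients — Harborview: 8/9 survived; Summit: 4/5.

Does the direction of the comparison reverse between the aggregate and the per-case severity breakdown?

No

Critical: Harborview 58/163 = 35.6%, Summit 30/134 = 22.4% → Harborview
Severe: Harborview 10/12 = 83.3%, Summit 17/25 = 68.0% → Harborview
Mild: Harborview 8/9 = 88.9%, Summit 4/5 = 80.0% → Harborview
Overall: Harborview 76/184 = 41.3%, Summit 51/164 = 31.1% → Harborview
Harborview wins overall and in every case group — no reversal.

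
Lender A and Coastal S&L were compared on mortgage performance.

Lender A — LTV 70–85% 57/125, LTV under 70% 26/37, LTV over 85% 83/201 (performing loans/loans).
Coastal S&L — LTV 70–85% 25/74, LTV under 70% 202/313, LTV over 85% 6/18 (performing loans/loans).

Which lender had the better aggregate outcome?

Coastal S&L

LTV 70–85%: Lender A 57/125 = 45.6%, Coastal S&L 25/74 = 33.8% → Lender A
LTV under 70%: Lender A 26/37 = 70.3%, Coastal S&L 202/313 = 64.5% → Lender A
LTV over 85%: Lender A 83/201 = 41.3%, Coastal S&L 6/18 = 33.3% → Lender A
Overall: Lender A 166/363 = 45.7%, Coastal S&L 233/405 = 57.5% → Coastal S&L
(Lender A wins every loan-to-value group but Coastal S&L wins overall — Lender A's loans skew toward the low-rate LTV over 85% group.)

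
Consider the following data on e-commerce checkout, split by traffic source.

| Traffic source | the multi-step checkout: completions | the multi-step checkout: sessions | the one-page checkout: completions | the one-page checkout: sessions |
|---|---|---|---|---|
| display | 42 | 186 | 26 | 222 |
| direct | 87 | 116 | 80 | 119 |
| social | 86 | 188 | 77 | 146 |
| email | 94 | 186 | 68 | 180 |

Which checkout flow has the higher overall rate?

the multi-step checkout

Display: the multi-step checkout 42/186 = 22.6%, the one-page checkout 26/222 = 11.7% → the multi-step checkout
Direct: the multi-step checkout 87/116 = 75.0%, the one-page checkout 80/119 = 67.2% → the multi-step checkout
Social: the multi-step checkout 86/188 = 45.7%, the one-page checkout 77/146 = 52.7% → the one-page checkout
Email: the multi-step checkout 94/186 = 50.5%, the one-page checkout 68/180 = 37.8% → the multi-step checkout
Overall: the multi-step checkout 309/676 = 45.7%, the one-page checkout 251/667 = 37.6% → the multi-step checkout
(Neither sweeps every traffic group, but the multi-step checkout has the higher pooled rate.)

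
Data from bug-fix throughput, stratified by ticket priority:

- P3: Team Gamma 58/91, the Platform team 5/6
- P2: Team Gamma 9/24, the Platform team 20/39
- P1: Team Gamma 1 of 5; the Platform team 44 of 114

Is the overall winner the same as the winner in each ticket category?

P3: Team Gamma 58/91 = 63.7%, the Platform team 5/6 = 83.3% → the Platform team
P2: Team Gamma 9/24 = 37.5%, the Platform team 20/39 = 51.3% → the Platform team
P1: Team Gamma 1/5 = 20.0%, the Platform team 44/114 = 38.6% → the Platform team
Overall: Team Gamma 68/120 = 56.7%, the Platform team 69/159 = 43.4% → Team Gamma
The Platform team wins each ticket group but Team Gamma wins overall — the comparison reverses. The Platform team's tickets skew toward P1, which has a lower base rate.

No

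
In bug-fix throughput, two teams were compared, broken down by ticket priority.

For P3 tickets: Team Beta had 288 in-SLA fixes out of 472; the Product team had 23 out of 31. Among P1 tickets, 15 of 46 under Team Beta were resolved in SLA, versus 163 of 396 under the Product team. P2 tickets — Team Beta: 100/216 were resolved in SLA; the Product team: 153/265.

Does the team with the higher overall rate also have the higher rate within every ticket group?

No

P3: Team Beta 288/472 = 61.0%, the Product team 23/31 = 74.2% → the Product team
P1: Team Beta 15/46 = 32.6%, the Product team 163/396 = 41.2% → the Product team
P2: Team Beta 100/216 = 46.3%, the Product team 153/265 = 57.7% → the Product team
Overall: Team Beta 403/734 = 54.9%, the Product team 339/692 = 49.0% → Team Beta
The Product team wins each ticket group but Team Beta wins overall — the comparison reverses. The Product team's tickets skew toward P1, which has a lower base rate.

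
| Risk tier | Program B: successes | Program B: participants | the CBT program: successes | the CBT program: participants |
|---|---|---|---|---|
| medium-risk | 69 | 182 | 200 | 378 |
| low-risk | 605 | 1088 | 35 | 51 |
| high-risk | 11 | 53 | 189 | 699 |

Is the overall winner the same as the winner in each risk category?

No

Medium-risk: Program B 69/182 = 37.9%, the CBT program 200/378 = 52.9% → the CBT program
Low-risk: Program B 605/1088 = 55.6%, the CBT program 35/51 = 68.6% → the CBT program
High-risk: Program B 11/53 = 20.8%, the CBT program 189/699 = 27.0% → the CBT program
Overall: Program B 685/1323 = 51.8%, the CBT program 424/1128 = 37.6% → Program B
The CBT program wins each risk group but Program B wins overall — the comparison reverses. The CBT program's participants skew toward high-risk, which has a lower base rate.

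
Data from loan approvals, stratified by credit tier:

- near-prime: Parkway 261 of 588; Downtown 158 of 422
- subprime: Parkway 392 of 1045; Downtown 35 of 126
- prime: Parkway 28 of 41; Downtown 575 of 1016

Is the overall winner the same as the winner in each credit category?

No

Near-prime: Parkway 261/588 = 44.4%, Downtown 158/422 = 37.4% → Parkway
Subprime: Parkway 392/1045 = 37.5%, Downtown 35/126 = 27.8% → Parkway
Prime: Parkway 28/41 = 68.3%, Downtown 575/1016 = 56.6% → Parkway
Overall: Parkway 681/1674 = 40.7%, Downtown 768/1564 = 49.1% → Downtown
Parkway wins each credit group but Downtown wins overall — the comparison reverses. Parkway's applications skew toward subprime, which has a lower base rate.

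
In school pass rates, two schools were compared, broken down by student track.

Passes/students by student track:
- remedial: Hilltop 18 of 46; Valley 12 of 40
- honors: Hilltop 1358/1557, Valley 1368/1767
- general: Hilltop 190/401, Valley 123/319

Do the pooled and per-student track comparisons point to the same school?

Remedial: Hilltop 18/46 = 39.1%, Valley 12/40 = 30.0% → Hilltop
Honors: Hilltop 1358/1557 = 87.2%, Valley 1368/1767 = 77.4% → Hilltop
General: Hilltop 190/401 = 47.4%, Valley 123/319 = 38.6% → Hilltop
Overall: Hilltop 1566/2004 = 78.1%, Valley 1503/2126 = 70.7% → Hilltop
Hilltop wins overall and in every student group — no reversal.

Yes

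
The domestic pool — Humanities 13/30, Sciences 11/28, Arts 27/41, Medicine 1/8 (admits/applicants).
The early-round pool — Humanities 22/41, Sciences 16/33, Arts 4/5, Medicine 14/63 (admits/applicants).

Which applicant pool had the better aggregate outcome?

Humanities: the domestic pool 13/30 = 43.3%, the early-round pool 22/41 = 53.7% → the early-round pool
Sciences: the domestic pool 11/28 = 39.3%, the early-round pool 16/33 = 48.5% → the early-round pool
Arts: the domestic pool 27/41 = 65.9%, the early-round pool 4/5 = 80.0% → the early-round pool
Medicine: the domestic pool 1/8 = 12.5%, the early-round pool 14/63 = 22.2% → the early-round pool
Overall: the domestic pool 52/107 = 48.6%, the early-round pool 56/142 = 39.4% → the domestic pool
(The early-round pool wins every department group but the domestic pool wins overall — the early-round pool's applicants skew toward the low-rate Medicine group.)

the domestic pool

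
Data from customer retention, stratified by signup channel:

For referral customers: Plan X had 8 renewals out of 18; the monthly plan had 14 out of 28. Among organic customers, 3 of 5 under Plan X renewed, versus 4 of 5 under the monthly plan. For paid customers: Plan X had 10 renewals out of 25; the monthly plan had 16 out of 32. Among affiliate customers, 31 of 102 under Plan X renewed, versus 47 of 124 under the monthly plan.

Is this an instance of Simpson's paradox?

No

Referral: Plan X 8/18 = 44.4%, the monthly plan 14/28 = 50.0% → the monthly plan
Organic: Plan X 3/5 = 60.0%, the monthly plan 4/5 = 80.0% → the monthly plan
Paid: Plan X 10/25 = 40.0%, the monthly plan 16/32 = 50.0% → the monthly plan
Affiliate: Plan X 31/102 = 30.4%, the monthly plan 47/124 = 37.9% → the monthly plan
Overall: Plan X 52/150 = 34.7%, the monthly plan 81/189 = 42.9% → the monthly plan
The monthly plan wins overall and in every signup group — no reversal.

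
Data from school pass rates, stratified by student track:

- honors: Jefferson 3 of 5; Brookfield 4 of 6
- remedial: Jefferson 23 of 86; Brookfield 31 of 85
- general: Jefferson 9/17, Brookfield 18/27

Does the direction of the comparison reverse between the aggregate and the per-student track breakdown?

No

Honors: Jefferson 3/5 = 60.0%, Brookfield 4/6 = 66.7% → Brookfield
Remedial: Jefferson 23/86 = 26.7%, Brookfield 31/85 = 36.5% → Brookfield
General: Jefferson 9/17 = 52.9%, Brookfield 18/27 = 66.7% → Brookfield
Overall: Jefferson 35/108 = 32.4%, Brookfield 53/118 = 44.9% → Brookfield
Brookfield wins overall and in every student group — no reversal.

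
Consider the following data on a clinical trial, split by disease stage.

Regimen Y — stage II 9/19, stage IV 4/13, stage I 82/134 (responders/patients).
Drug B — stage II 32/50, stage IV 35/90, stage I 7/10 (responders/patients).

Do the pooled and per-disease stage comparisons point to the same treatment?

No

Stage II: Regimen Y 9/19 = 47.4%, Drug B 32/50 = 64.0% → Drug B
Stage IV: Regimen Y 4/13 = 30.8%, Drug B 35/90 = 38.9% → Drug B
Stage I: Regimen Y 82/134 = 61.2%, Drug B 7/10 = 70.0% → Drug B
Overall: Regimen Y 95/166 = 57.2%, Drug B 74/150 = 49.3% → Regimen Y
Drug B wins each disease group but Regimen Y wins overall — the comparison reverses. Drug B's patients skew toward stage IV, which has a lower base rate.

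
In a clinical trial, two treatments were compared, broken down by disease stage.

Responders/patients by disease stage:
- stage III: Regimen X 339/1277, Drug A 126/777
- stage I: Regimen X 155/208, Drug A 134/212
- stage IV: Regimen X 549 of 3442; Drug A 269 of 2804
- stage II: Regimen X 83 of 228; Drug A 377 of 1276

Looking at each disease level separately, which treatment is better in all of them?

Regimen X

Stage III: Regimen X 339/1277 = 26.5%, Drug A 126/777 = 16.2% → Regimen X
Stage I: Regimen X 155/208 = 74.5%, Drug A 134/212 = 63.2% → Regimen X
Stage IV: Regimen X 549/3442 = 16.0%, Drug A 269/2804 = 9.6% → Regimen X
Stage II: Regimen X 83/228 = 36.4%, Drug A 377/1276 = 29.5% → Regimen X
Regimen X has the higher rate in all 4 groups.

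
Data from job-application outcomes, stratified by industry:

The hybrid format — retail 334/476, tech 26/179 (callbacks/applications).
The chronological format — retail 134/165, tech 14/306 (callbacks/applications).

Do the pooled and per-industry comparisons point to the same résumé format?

Retail: the hybrid format 334/476 = 70.2%, the chronological format 134/165 = 81.2% → the chronological format
Tech: the hybrid format 26/179 = 14.5%, the chronological format 14/306 = 4.6% → the hybrid format
Overall: the hybrid format 360/655 = 55.0%, the chronological format 148/471 = 31.4% → the hybrid format
Neither sweeps: the hybrid format wins 1 of 2 groups, the chronological format wins 1. The hybrid format wins overall but not every group — no Simpson reversal.

No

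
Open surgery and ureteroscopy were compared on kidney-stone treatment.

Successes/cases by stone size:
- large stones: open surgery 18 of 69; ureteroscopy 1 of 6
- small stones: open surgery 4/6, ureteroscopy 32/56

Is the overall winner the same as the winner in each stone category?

No

Large stones: open surgery 18/69 = 26.1%, ureteroscopy 1/6 = 16.7% → open surgery
Small stones: open surgery 4/6 = 66.7%, ureteroscopy 32/56 = 57.1% → open surgery
Overall: open surgery 22/75 = 29.3%, ureteroscopy 33/62 = 53.2% → ureteroscopy
Open surgery wins each stone group but ureteroscopy wins overall — the comparison reverses. Open surgery's cases skew toward large stones, which has a lower base rate.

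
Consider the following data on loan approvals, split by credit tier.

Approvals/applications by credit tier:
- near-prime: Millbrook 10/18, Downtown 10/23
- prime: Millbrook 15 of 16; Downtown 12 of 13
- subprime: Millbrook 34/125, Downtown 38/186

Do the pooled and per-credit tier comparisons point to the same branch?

Near-prime: Millbrook 10/18 = 55.6%, Downtown 10/23 = 43.5% → Millbrook
Prime: Millbrook 15/16 = 93.8%, Downtown 12/13 = 92.3% → Millbrook
Subprime: Millbrook 34/125 = 27.2%, Downtown 38/186 = 20.4% → Millbrook
Overall: Millbrook 59/159 = 37.1%, Downtown 60/222 = 27.0% → Millbrook
Millbrook wins overall and in every credit group — no reversal.

Yes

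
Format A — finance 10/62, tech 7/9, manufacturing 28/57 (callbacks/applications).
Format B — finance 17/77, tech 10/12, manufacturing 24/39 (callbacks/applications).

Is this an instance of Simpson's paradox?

No

Finance: Format A 10/62 = 16.1%, Format B 17/77 = 22.1% → Format B
Tech: Format A 7/9 = 77.8%, Format B 10/12 = 83.3% → Format B
Manufacturing: Format A 28/57 = 49.1%, Format B 24/39 = 61.5% → Format B
Overall: Format A 45/128 = 35.2%, Format B 51/128 = 39.8% → Format B
Format B wins overall and in every industry group — no reversal.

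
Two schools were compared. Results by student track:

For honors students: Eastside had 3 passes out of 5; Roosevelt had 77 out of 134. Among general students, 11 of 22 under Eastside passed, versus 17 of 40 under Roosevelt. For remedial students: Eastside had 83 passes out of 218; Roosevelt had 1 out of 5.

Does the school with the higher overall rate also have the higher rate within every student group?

Honors: Eastside 3/5 = 60.0%, Roosevelt 77/134 = 57.5% → Eastside
General: Eastside 11/22 = 50.0%, Roosevelt 17/40 = 42.5% → Eastside
Remedial: Eastside 83/218 = 38.1%, Roosevelt 1/5 = 20.0% → Eastside
Overall: Eastside 97/245 = 39.6%, Roosevelt 95/179 = 53.1% → Roosevelt
Eastside wins each student group but Roosevelt wins overall — the comparison reverses. Eastside's students skew toward remedial, which has a lower base rate.

No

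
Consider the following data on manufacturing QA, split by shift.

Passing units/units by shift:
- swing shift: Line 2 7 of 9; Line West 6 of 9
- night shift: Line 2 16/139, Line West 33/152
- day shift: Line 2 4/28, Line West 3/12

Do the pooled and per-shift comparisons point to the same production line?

No

Swing shift: Line 2 7/9 = 77.8%, Line West 6/9 = 66.7% → Line 2
Night shift: Line 2 16/139 = 11.5%, Line West 33/152 = 21.7% → Line West
Day shift: Line 2 4/28 = 14.3%, Line West 3/12 = 25.0% → Line West
Overall: Line 2 27/176 = 15.3%, Line West 42/173 = 24.3% → Line West
Neither sweeps: Line 2 wins 1 of 3 groups, Line West wins 2. Line West wins overall but not every group — no Simpson reversal.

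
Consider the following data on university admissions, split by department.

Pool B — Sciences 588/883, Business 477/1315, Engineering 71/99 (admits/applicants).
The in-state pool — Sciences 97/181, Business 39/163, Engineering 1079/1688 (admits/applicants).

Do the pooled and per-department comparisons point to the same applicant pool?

Sciences: Pool B 588/883 = 66.6%, the in-state pool 97/181 = 53.6% → Pool B
Business: Pool B 477/1315 = 36.3%, the in-state pool 39/163 = 23.9% → Pool B
Engineering: Pool B 71/99 = 71.7%, the in-state pool 1079/1688 = 63.9% → Pool B
Overall: Pool B 1136/2297 = 49.5%, the in-state pool 1215/2032 = 59.8% → the in-state pool
Pool B wins each department group but the in-state pool wins overall — the comparison reverses. Pool B's applicants skew toward Business, which has a lower base rate.

No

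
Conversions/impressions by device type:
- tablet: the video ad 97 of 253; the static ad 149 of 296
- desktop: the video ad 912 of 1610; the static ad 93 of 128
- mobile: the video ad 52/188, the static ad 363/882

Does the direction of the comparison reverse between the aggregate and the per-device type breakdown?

Tablet: the video ad 97/253 = 38.3%, the static ad 149/296 = 50.3% → the static ad
Desktop: the video ad 912/1610 = 56.6%, the static ad 93/128 = 72.7% → the static ad
Mobile: the video ad 52/188 = 27.7%, the static ad 363/882 = 41.2% → the static ad
Overall: the video ad 1061/2051 = 51.7%, the static ad 605/1306 = 46.3% → the video ad
The static ad wins each device group but the video ad wins overall — the comparison reverses. The static ad's impressions skew toward mobile, which has a lower base rate.

Yes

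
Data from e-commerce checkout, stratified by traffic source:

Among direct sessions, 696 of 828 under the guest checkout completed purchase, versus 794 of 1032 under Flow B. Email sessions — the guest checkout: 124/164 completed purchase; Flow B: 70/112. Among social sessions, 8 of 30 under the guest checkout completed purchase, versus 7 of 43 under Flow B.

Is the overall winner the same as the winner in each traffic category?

Yes

Direct: the guest checkout 696/828 = 84.1%, Flow B 794/1032 = 76.9% → the guest checkout
Email: the guest checkout 124/164 = 75.6%, Flow B 70/112 = 62.5% → the guest checkout
Social: the guest checkout 8/30 = 26.7%, Flow B 7/43 = 16.3% → the guest checkout
Overall: the guest checkout 828/1022 = 81.0%, Flow B 871/1187 = 73.4% → the guest checkout
The guest checkout wins overall and in every traffic group — no reversal.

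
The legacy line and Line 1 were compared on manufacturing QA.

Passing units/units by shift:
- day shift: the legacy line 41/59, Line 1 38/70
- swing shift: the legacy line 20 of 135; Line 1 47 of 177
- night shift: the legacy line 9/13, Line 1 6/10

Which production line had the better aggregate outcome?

Line 1

Day shift: the legacy line 41/59 = 69.5%, Line 1 38/70 = 54.3% → the legacy line
Swing shift: the legacy line 20/135 = 14.8%, Line 1 47/177 = 26.6% → Line 1
Night shift: the legacy line 9/13 = 69.2%, Line 1 6/10 = 60.0% → the legacy line
Overall: the legacy line 70/207 = 33.8%, Line 1 91/257 = 35.4% → Line 1
(Neither sweeps every shift group, but Line 1 has the higher pooled rate.)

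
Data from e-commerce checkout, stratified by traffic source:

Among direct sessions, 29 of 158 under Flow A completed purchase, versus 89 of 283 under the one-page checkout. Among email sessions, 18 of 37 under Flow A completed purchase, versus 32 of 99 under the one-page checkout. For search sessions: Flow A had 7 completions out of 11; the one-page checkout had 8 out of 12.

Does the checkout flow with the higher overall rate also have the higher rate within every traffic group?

No

Direct: Flow A 29/158 = 18.4%, the one-page checkout 89/283 = 31.4% → the one-page checkout
Email: Flow A 18/37 = 48.6%, the one-page checkout 32/99 = 32.3% → Flow A
Search: Flow A 7/11 = 63.6%, the one-page checkout 8/12 = 66.7% → the one-page checkout
Overall: Flow A 54/206 = 26.2%, the one-page checkout 129/394 = 32.7% → the one-page checkout
Neither sweeps: Flow A wins 1 of 3 groups, the one-page checkout wins 2. The one-page checkout wins overall but not every group — no Simpson reversal.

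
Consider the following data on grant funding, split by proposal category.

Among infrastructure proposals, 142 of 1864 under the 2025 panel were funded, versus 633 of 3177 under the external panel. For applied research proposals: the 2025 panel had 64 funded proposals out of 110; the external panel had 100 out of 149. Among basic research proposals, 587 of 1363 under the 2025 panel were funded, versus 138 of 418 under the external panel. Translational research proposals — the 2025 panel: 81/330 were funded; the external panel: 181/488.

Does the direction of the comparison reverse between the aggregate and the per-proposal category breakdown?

Infrastructure: the 2025 panel 142/1864 = 7.6%, the external panel 633/3177 = 19.9% → the external panel
Applied research: the 2025 panel 64/110 = 58.2%, the external panel 100/149 = 67.1% → the external panel
Basic research: the 2025 panel 587/1363 = 43.1%, the external panel 138/418 = 33.0% → the 2025 panel
Translational research: the 2025 panel 81/330 = 24.5%, the external panel 181/488 = 37.1% → the external panel
Overall: the 2025 panel 874/3667 = 23.8%, the external panel 1052/4232 = 24.9% → the external panel
Neither sweeps: the 2025 panel wins 1 of 4 groups, the external panel wins 3. The external panel wins overall but not every group — no Simpson reversal.

No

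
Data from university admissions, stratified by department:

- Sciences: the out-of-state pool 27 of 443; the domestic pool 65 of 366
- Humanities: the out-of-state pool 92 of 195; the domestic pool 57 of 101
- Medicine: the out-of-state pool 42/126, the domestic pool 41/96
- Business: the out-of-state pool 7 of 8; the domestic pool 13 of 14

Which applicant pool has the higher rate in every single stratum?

Sciences: the out-of-state pool 27/443 = 6.1%, the domestic pool 65/366 = 17.8% → the domestic pool
Humanities: the out-of-state pool 92/195 = 47.2%, the domestic pool 57/101 = 56.4% → the domestic pool
Medicine: the out-of-state pool 42/126 = 33.3%, the domestic pool 41/96 = 42.7% → the domestic pool
Business: the out-of-state pool 7/8 = 87.5%, the domestic pool 13/14 = 92.9% → the domestic pool
The domestic pool has the higher rate in all 4 groups.

the domestic pool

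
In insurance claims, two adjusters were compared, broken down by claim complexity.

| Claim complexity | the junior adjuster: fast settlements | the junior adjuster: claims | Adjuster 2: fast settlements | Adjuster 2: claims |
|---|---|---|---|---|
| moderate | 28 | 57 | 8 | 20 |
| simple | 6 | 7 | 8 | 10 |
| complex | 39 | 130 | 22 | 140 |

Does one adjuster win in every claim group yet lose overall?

No

Moderate: the junior adjuster 28/57 = 49.1%, Adjuster 2 8/20 = 40.0% → the junior adjuster
Simple: the junior adjuster 6/7 = 85.7%, Adjuster 2 8/10 = 80.0% → the junior adjuster
Complex: the junior adjuster 39/130 = 30.0%, Adjuster 2 22/140 = 15.7% → the junior adjuster
Overall: the junior adjuster 73/194 = 37.6%, Adjuster 2 38/170 = 22.4% → the junior adjuster
The junior adjuster wins overall and in every claim group — no reversal.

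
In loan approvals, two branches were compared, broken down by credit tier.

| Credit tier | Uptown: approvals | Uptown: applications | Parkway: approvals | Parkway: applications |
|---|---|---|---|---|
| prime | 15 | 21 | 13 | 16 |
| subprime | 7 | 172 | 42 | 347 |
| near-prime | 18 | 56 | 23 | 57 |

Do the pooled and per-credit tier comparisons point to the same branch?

Yes

Prime: Uptown 15/21 = 71.4%, Parkway 13/16 = 81.2% → Parkway
Subprime: Uptown 7/172 = 4.1%, Parkway 42/347 = 12.1% → Parkway
Near-prime: Uptown 18/56 = 32.1%, Parkway 23/57 = 40.4% → Parkway
Overall: Uptown 40/249 = 16.1%, Parkway 78/420 = 18.6% → Parkway
Parkway wins overall and in every credit group — no reversal.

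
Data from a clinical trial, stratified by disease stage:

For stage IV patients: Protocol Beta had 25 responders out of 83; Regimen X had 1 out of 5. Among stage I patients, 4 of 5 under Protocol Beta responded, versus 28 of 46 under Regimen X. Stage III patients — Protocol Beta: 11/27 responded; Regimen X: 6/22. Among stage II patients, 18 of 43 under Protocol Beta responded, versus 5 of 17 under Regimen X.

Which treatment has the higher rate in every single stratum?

Protocol Beta

Stage IV: Protocol Beta 25/83 = 30.1%, Regimen X 1/5 = 20.0% → Protocol Beta
Stage I: Protocol Beta 4/5 = 80.0%, Regimen X 28/46 = 60.9% → Protocol Beta
Stage III: Protocol Beta 11/27 = 40.7%, Regimen X 6/22 = 27.3% → Protocol Beta
Stage II: Protocol Beta 18/43 = 41.9%, Regimen X 5/17 = 29.4% → Protocol Beta
Protocol Beta has the higher rate in all 4 groups.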